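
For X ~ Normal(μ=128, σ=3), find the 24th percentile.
125.8811

We have X ~ Normal(μ=128, σ=3).

We want to find x such that P(X ≤ x) = 0.24.

This is the 24th percentile, which means 24% of values fall below this point.

Using the inverse CDF (quantile function):
x = F⁻¹(0.24) = 125.8811

Verification: P(X ≤ 125.8811) = 0.24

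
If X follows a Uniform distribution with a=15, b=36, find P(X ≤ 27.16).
0.579048

We have X ~ Uniform(a=15, b=36).

The CDF gives us P(X ≤ k).

Using the CDF:
P(X ≤ 27.16) = 0.579048

This means there's approximately a 57.9% chance that X is at most 27.16.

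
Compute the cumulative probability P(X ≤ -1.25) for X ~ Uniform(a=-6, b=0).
0.791667

We have X ~ Uniform(a=-6, b=0).

The CDF gives us P(X ≤ k).

Using the CDF:
P(X ≤ -1.25) = 0.791667

This means there's approximately a 79.2% chance that X is at most -1.25.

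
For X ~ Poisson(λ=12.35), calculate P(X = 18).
0.030208

We have X ~ Poisson(λ=12.35).

For a Poisson distribution, the PMF gives us the probability of each outcome.

Using the PMF formula:
P(X = 18) = 0.030208

Rounded to 4 decimal places: 0.0302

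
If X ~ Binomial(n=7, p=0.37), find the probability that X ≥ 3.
0.513359

We have X ~ Binomial(n=7, p=0.37).

For discrete distributions, P(X ≥ 3) = 1 - P(X ≤ 2).

P(X ≤ 2) = 0.486641
P(X ≥ 3) = 1 - 0.486641 = 0.513359

So there's approximately a 51.3% chance that X is at least 3.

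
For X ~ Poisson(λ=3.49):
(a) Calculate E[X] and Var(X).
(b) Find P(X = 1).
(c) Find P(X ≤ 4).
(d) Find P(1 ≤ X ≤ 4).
(a) E[X] = 3.4900, Var(X) = 3.4900
(b) P(X = 1) = 0.106448
(c) P(X ≤ 4) = 0.727332
(d) P(1 ≤ X ≤ 4) = 0.696831

We have X ~ Poisson(λ=3.49).

(a) Moments:
E[X] = 3.4900
Var(X) = 3.4900
σ = √Var(X) = 1.8682

(b) Point probability using PMF:
P(X = 1) = 0.106448

(c) Cumulative probability using CDF:
P(X ≤ 4) = F(4) = 0.727332

(d) Range probability:
P(1 ≤ X ≤ 4) = P(X ≤ 4) - P(X ≤ 0)
                   = F(4) - F(0)
                   = 0.727332 - 0.030501
                   = 0.696831

This means approximately 69.7% of outcomes fall in the interval [1, 4].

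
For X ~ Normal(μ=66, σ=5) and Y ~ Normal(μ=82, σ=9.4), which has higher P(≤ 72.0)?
X has higher probability (P(X ≤ 72.0) = 0.8849 > P(Y ≤ 72.0) = 0.1437)

Compute P(≤ 72.0) for each distribution:

X ~ Normal(μ=66, σ=5):
P(X ≤ 72.0) = 0.8849

Y ~ Normal(μ=82, σ=9.4):
P(Y ≤ 72.0) = 0.1437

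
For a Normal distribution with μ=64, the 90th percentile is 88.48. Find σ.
σ = 19.1018

For X ~ Normal(μ, σ), the p-th percentile satisfies x = μ + z_p × σ,
where z_p = Φ⁻¹(p) is the standard normal quantile.

Step 1: z_{0.9} = Φ⁻¹(0.9) = 1.2816

Step 2: Solve for σ:
88.48 = 64 + 1.2816 × σ
σ = (88.48 - 64) / 1.2816
σ = 24.48 / 1.2816
σ = 19.1018

Verification: μ + z × σ = 64 + 1.2816 × 19.1018 = 88.48 ✓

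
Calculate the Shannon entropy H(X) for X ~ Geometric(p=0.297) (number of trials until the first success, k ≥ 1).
2.0482 nats

We have X ~ Geometric(p=0.297) (number of trials until the first success, k ≥ 1).

The Shannon entropy measures the uncertainty or information content of the distribution.

For a Geometric distribution with p=0.297 (number of trials until the first success, k ≥ 1):
H(X) = 2.0482 nats

(In bits, this would be 2.9549 bits.)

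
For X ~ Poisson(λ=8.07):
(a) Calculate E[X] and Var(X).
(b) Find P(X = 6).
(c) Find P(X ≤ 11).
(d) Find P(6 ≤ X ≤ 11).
(a) E[X] = 8.0700, Var(X) = 8.0700
(b) P(X = 6) = 0.119992
(c) P(X ≤ 11) = 0.882956
(d) P(6 ≤ X ≤ 11) = 0.698049

We have X ~ Poisson(λ=8.07).

(a) Moments:
E[X] = 8.0700
Var(X) = 8.0700
σ = √Var(X) = 2.8408

(b) Point probability using PMF:
P(X = 6) = 0.119992

(c) Cumulative probability using CDF:
P(X ≤ 11) = F(11) = 0.882956

(d) Range probability:
P(6 ≤ X ≤ 11) = P(X ≤ 11) - P(X ≤ 5)
                   = F(11) - F(5)
                   = 0.882956 - 0.184908
                   = 0.698049

This means approximately 69.8% of outcomes fall in the interval [6, 11].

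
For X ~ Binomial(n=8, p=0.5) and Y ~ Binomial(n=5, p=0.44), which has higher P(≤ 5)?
Y has higher probability (P(Y ≤ 5) = 1.0000 > P(X ≤ 5) = 0.8555)

Compute P(≤ 5) for each distribution:

X ~ Binomial(n=8, p=0.5):
P(X ≤ 5) = 0.8555

Y ~ Binomial(n=5, p=0.44):
P(Y ≤ 5) = 1.0000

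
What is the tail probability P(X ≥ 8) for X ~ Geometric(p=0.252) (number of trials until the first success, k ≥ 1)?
0.131012

We have X ~ Geometric(p=0.252) (number of trials until the first success, k ≥ 1).

For discrete distributions, P(X ≥ 8) = 1 - P(X ≤ 7).

P(X ≤ 7) = 0.868988
P(X ≥ 8) = 1 - 0.868988 = 0.131012

So there's approximately a 13.1% chance that X is at least 8.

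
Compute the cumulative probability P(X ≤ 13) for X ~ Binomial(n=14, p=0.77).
0.974244

We have X ~ Binomial(n=14, p=0.77).

The CDF gives us P(X ≤ k).

Using the CDF:
P(X ≤ 13) = 0.974244

This means there's approximately a 97.4% chance that X is at most 13.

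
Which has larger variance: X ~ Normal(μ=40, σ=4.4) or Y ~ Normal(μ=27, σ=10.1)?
Y has larger variance (102.0100 > 19.3600)

Compute the variance for each distribution:

X ~ Normal(μ=40, σ=4.4):
Var(X) = 19.3600

Y ~ Normal(μ=27, σ=10.1):
Var(Y) = 102.0100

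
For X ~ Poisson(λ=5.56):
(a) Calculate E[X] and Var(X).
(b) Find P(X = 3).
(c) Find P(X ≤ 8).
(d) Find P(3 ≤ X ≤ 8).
(a) E[X] = 5.5600, Var(X) = 5.5600
(b) P(X = 3) = 0.110254
(c) P(X ≤ 8) = 0.889195
(d) P(3 ≤ X ≤ 8) = 0.804457

We have X ~ Poisson(λ=5.56).

(a) Moments:
E[X] = 5.5600
Var(X) = 5.5600
σ = √Var(X) = 2.3580

(b) Point probability using PMF:
P(X = 3) = 0.110254

(c) Cumulative probability using CDF:
P(X ≤ 8) = F(8) = 0.889195

(d) Range probability:
P(3 ≤ X ≤ 8) = P(X ≤ 8) - P(X ≤ 2)
                   = F(8) - F(2)
                   = 0.889195 - 0.084738
                   = 0.804457

This means approximately 80.4% of outcomes fall in the interval [3, 8].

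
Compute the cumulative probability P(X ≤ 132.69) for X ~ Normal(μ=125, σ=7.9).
0.834827

We have X ~ Normal(μ=125, σ=7.9).

The CDF gives us P(X ≤ k).

Using the CDF:
P(X ≤ 132.69) = 0.834827

This means there's approximately a 83.5% chance that X is at most 132.69.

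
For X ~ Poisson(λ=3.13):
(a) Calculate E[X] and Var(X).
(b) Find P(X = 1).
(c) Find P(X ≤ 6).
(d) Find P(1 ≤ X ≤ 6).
(a) E[X] = 3.1300, Var(X) = 3.1300
(b) P(X = 1) = 0.136837
(c) P(X ≤ 6) = 0.959506
(d) P(1 ≤ X ≤ 6) = 0.915789

We have X ~ Poisson(λ=3.13).

(a) Moments:
E[X] = 3.1300
Var(X) = 3.1300
σ = √Var(X) = 1.7692

(b) Point probability using PMF:
P(X = 1) = 0.136837

(c) Cumulative probability using CDF:
P(X ≤ 6) = F(6) = 0.959506

(d) Range probability:
P(1 ≤ X ≤ 6) = P(X ≤ 6) - P(X ≤ 0)
                   = F(6) - F(0)
                   = 0.959506 - 0.043718
                   = 0.915789

This means approximately 91.6% of outcomes fall in the interval [1, 6].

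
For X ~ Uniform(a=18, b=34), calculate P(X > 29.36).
0.290000

We have X ~ Uniform(a=18, b=34).

P(X > 29.36) = 1 - P(X ≤ 29.36)
                = 1 - F(29.36)
                = 1 - 0.710000
                = 0.290000

So there's approximately a 29.0% chance that X exceeds 29.36.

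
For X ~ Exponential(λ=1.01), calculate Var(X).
0.9803

We have X ~ Exponential(λ=1.01).

For an Exponential distribution with λ=1.01:
Var(X) = 0.9803

The variance measures the spread of the distribution around the mean.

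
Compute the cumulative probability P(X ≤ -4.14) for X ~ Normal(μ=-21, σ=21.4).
0.784608

We have X ~ Normal(μ=-21, σ=21.4).

The CDF gives us P(X ≤ k).

Using the CDF:
P(X ≤ -4.14) = 0.784608

This means there's approximately a 78.5% chance that X is at most -4.14.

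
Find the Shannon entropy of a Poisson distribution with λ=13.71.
2.7217 nats

We have X ~ Poisson(λ=13.71).

The Shannon entropy measures the uncertainty or information content of the distribution.

For a Poisson distribution with λ=13.71:
H(X) = 2.7217 nats

(In bits, this would be 3.9265 bits.)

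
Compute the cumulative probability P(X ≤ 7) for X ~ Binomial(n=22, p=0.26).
0.809379

We have X ~ Binomial(n=22, p=0.26).

The CDF gives us P(X ≤ k).

Using the CDF:
P(X ≤ 7) = 0.809379

This means there's approximately a 80.9% chance that X is at most 7.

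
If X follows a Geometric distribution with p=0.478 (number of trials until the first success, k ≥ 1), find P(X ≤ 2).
0.727516

We have X ~ Geometric(p=0.478) (number of trials until the first success, k ≥ 1).

The CDF gives us P(X ≤ k).

Using the CDF:
P(X ≤ 2) = 0.727516

This means there's approximately a 72.8% chance that X is at most 2.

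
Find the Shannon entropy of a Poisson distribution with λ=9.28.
2.5233 nats

We have X ~ Poisson(λ=9.28).

The Shannon entropy measures the uncertainty or information content of the distribution.

For a Poisson distribution with λ=9.28:
H(X) = 2.5233 nats

(In bits, this would be 3.6404 bits.)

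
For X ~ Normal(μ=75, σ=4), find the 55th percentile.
75.5026

We have X ~ Normal(μ=75, σ=4).

We want to find x such that P(X ≤ x) = 0.55.

This is the 55th percentile, which means 55% of values fall below this point.

Using the inverse CDF (quantile function):
x = F⁻¹(0.55) = 75.5026

Verification: P(X ≤ 75.5026) = 0.55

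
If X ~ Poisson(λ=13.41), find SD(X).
3.6620

We have X ~ Poisson(λ=13.41).

For a Poisson distribution with λ=13.41:
σ = √Var(X) = 3.6620

The standard deviation is the square root of the variance.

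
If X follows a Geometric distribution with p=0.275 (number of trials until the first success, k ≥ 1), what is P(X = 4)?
0.104796

We have X ~ Geometric(p=0.275) (number of trials until the first success, k ≥ 1).

For a Geometric distribution, the PMF gives us the probability of each outcome.

Using the PMF formula:
P(X = 4) = 0.104796

Rounded to 4 decimal places: 0.1048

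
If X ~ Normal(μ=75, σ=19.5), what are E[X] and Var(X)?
E[X] = 75.0000, Var(X) = 380.2500

We have X ~ Normal(μ=75, σ=19.5).

For a Normal distribution with μ=75, σ=19.5:

Expected value:
E[X] = 75.0000

Variance:
Var(X) = 380.2500

Standard deviation:
σ = √Var(X) = 19.5000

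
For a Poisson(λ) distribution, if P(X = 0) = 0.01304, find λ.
λ = 4.3397

For a Poisson(λ) distribution, the PMF at 0 is:
P(X = 0) = λ^0 e^(-λ) / 0! = e^(-λ)

Given P(X = 0) = 0.01304:
e^(-λ) = 0.01304
-λ = ln(0.01304)
λ = -ln(0.01304) = 4.3397

Verification: e^(-4.3397) = 0.01304 ✓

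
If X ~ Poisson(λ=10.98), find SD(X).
3.3136

We have X ~ Poisson(λ=10.98).

For a Poisson distribution with λ=10.98:
σ = √Var(X) = 3.3136

The standard deviation is the square root of the variance.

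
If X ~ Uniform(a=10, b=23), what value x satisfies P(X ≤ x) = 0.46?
15.9800

We have X ~ Uniform(a=10, b=23).

We want to find x such that P(X ≤ x) = 0.46.

This is the 46th percentile, which means 46% of values fall below this point.

Using the inverse CDF (quantile function):
x = F⁻¹(0.46) = 15.9800

Verification: P(X ≤ 15.9800) = 0.46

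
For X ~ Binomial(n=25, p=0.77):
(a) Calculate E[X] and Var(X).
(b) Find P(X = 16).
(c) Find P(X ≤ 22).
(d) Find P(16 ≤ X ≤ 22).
(a) E[X] = 19.2500, Var(X) = 4.4275
(b) P(X = 16) = 0.056191
(c) P(X ≤ 22) = 0.948804
(d) P(16 ≤ X ≤ 22) = 0.905691

We have X ~ Binomial(n=25, p=0.77).

(a) Moments:
E[X] = 19.2500
Var(X) = 4.4275
σ = √Var(X) = 2.1042

(b) Point probability using PMF:
P(X = 16) = 0.056191

(c) Cumulative probability using CDF:
P(X ≤ 22) = F(22) = 0.948804

(d) Range probability:
P(16 ≤ X ≤ 22) = P(X ≤ 22) - P(X ≤ 15)
                   = F(22) - F(15)
                   = 0.948804 - 0.043113
                   = 0.905691

This means approximately 90.6% of outcomes fall in the interval [16, 22].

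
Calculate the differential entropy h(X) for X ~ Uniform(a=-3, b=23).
3.2581 nats

We have X ~ Uniform(a=-3, b=23).

The differential entropy measures the uncertainty or information content of the distribution.

For a Uniform distribution with a=-3, b=23:
h(X) = 3.2581 nats

(In bits, this would be 4.7004 bits.)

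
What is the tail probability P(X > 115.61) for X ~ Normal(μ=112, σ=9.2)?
0.347385

We have X ~ Normal(μ=112, σ=9.2).

P(X > 115.61) = 1 - P(X ≤ 115.61)
                = 1 - F(115.61)
                = 1 - 0.652615
                = 0.347385

So there's approximately a 34.7% chance that X exceeds 115.61.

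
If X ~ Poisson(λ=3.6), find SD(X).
1.8974

We have X ~ Poisson(λ=3.6).

For a Poisson distribution with λ=3.6:
σ = √Var(X) = 1.8974

The standard deviation is the square root of the variance.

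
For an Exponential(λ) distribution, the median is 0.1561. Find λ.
λ = 4.4404

For X ~ Exponential(λ), the CDF is F(x) = 1 - e^(-λx).
The median m satisfies F(m) = 0.5:
1 - e^(-λm) = 0.5
e^(-λm) = 0.5
λm = ln(2)
m = ln(2) / λ

Given m = 0.1561:
λ = ln(2) / 0.1561 = 0.693147 / 0.1561 = 4.4404

Verification: ln(2) / 4.4404 = 0.1561 ✓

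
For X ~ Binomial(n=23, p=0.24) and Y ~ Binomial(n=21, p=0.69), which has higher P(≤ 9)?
X has higher probability (P(X ≤ 9) = 0.9687 > P(Y ≤ 9) = 0.0116)

Compute P(≤ 9) for each distribution:

X ~ Binomial(n=23, p=0.24):
P(X ≤ 9) = 0.9687

Y ~ Binomial(n=21, p=0.69):
P(Y ≤ 9) = 0.0116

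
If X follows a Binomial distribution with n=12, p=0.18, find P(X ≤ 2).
0.629787

We have X ~ Binomial(n=12, p=0.18).

The CDF gives us P(X ≤ k).

Using the CDF:
P(X ≤ 2) = 0.629787

This means there's approximately a 63.0% chance that X is at most 2.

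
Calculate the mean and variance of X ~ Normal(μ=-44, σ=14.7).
E[X] = -44.0000, Var(X) = 216.0900

We have X ~ Normal(μ=-44, σ=14.7).

For a Normal distribution with μ=-44, σ=14.7:

Expected value:
E[X] = -44.0000

Variance:
Var(X) = 216.0900

Standard deviation:
σ = √Var(X) = 14.7000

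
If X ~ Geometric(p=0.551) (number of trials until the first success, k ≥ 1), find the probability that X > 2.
0.201601

We have X ~ Geometric(p=0.551) (number of trials until the first success, k ≥ 1).

P(X > 2) = 1 - P(X ≤ 2)
                = 1 - F(2)
                = 1 - 0.798399
                = 0.201601

So there's approximately a 20.2% chance that X exceeds 2.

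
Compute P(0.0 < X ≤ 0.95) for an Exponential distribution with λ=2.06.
0.858718

We have X ~ Exponential(λ=2.06).

To find P(0.0 < X ≤ 0.95), we use:
P(0.0 < X ≤ 0.95) = P(X ≤ 0.95) - P(X ≤ 0.0)
                 = F(0.95) - F(0.0)
                 = 0.858718 - 0.000000
                 = 0.858718

So there's approximately a 85.9% chance that X falls in this range.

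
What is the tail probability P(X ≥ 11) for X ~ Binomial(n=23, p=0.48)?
0.587786

We have X ~ Binomial(n=23, p=0.48).

For discrete distributions, P(X ≥ 11) = 1 - P(X ≤ 10).

P(X ≤ 10) = 0.412214
P(X ≥ 11) = 1 - 0.412214 = 0.587786

So there's approximately a 58.8% chance that X is at least 11.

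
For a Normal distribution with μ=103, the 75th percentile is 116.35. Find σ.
σ = 19.7927

For X ~ Normal(μ, σ), the p-th percentile satisfies x = μ + z_p × σ,
where z_p = Φ⁻¹(p) is the standard normal quantile.

Step 1: z_{0.75} = Φ⁻¹(0.75) = 0.6745

Step 2: Solve for σ:
116.35 = 103 + 0.6745 × σ
σ = (116.35 - 103) / 0.6745
σ = 13.35 / 0.6745
σ = 19.7927

Verification: μ + z × σ = 103 + 0.6745 × 19.7927 = 116.35 ✓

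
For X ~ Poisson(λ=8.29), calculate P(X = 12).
0.055210

We have X ~ Poisson(λ=8.29).

For a Poisson distribution, the PMF gives us the probability of each outcome.

Using the PMF formula:
P(X = 12) = 0.055210

Rounded to 4 decimal places: 0.0552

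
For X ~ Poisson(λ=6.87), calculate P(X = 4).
0.096386

We have X ~ Poisson(λ=6.87).

For a Poisson distribution, the PMF gives us the probability of each outcome.

Using the PMF formula:
P(X = 4) = 0.096386

Rounded to 4 decimal places: 0.0964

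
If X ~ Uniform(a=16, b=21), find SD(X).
1.4434

We have X ~ Uniform(a=16, b=21).

For a Uniform distribution with a=16, b=21:
σ = √Var(X) = 1.4434

The standard deviation is the square root of the variance.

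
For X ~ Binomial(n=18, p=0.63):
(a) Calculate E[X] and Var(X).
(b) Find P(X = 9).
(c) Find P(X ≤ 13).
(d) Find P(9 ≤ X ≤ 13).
(a) E[X] = 11.3400, Var(X) = 4.1958
(b) P(X = 9) = 0.098786
(c) P(X ≤ 13) = 0.854890
(d) P(9 ≤ X ≤ 13) = 0.770150

We have X ~ Binomial(n=18, p=0.63).

(a) Moments:
E[X] = 11.3400
Var(X) = 4.1958
σ = √Var(X) = 2.0484

(b) Point probability using PMF:
P(X = 9) = 0.098786

(c) Cumulative probability using CDF:
P(X ≤ 13) = F(13) = 0.854890

(d) Range probability:
P(9 ≤ X ≤ 13) = P(X ≤ 13) - P(X ≤ 8)
                   = F(13) - F(8)
                   = 0.854890 - 0.084741
                   = 0.770150

This means approximately 77.0% of outcomes fall in the interval [9, 13].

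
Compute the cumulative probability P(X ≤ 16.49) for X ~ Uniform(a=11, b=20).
0.610000

We have X ~ Uniform(a=11, b=20).

The CDF gives us P(X ≤ k).

Using the CDF:
P(X ≤ 16.49) = 0.610000

This means there's approximately a 61.0% chance that X is at most 16.49.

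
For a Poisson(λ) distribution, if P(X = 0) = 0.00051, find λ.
λ = 7.5811

For a Poisson(λ) distribution, the PMF at 0 is:
P(X = 0) = λ^0 e^(-λ) / 0! = e^(-λ)

Given P(X = 0) = 0.00051:
e^(-λ) = 0.00051
-λ = ln(0.00051)
λ = -ln(0.00051) = 7.5811

Verification: e^(-7.5811) = 0.00051 ✓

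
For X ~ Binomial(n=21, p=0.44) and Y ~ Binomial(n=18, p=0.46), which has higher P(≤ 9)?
Y has higher probability (P(Y ≤ 9) = 0.7188 > P(X ≤ 9) = 0.5488)

Compute P(≤ 9) for each distribution:

X ~ Binomial(n=21, p=0.44):
P(X ≤ 9) = 0.5488

Y ~ Binomial(n=18, p=0.46):
P(Y ≤ 9) = 0.7188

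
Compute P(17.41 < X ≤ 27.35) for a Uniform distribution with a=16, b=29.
0.764615

We have X ~ Uniform(a=16, b=29).

To find P(17.41 < X ≤ 27.35), we use:
P(17.41 < X ≤ 27.35) = P(X ≤ 27.35) - P(X ≤ 17.41)
                 = F(27.35) - F(17.41)
                 = 0.873077 - 0.108462
                 = 0.764615

So there's approximately a 76.5% chance that X falls in this range.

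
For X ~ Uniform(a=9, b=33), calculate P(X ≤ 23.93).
0.622083

We have X ~ Uniform(a=9, b=33).

The CDF gives us P(X ≤ k).

Using the CDF:
P(X ≤ 23.93) = 0.622083

This means there's approximately a 62.2% chance that X is at most 23.93.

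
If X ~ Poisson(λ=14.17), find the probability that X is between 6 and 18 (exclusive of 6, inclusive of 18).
0.860170

We have X ~ Poisson(λ=14.17).

To find P(6 < X ≤ 18), we use:
P(6 < X ≤ 18) = P(X ≤ 18) - P(X ≤ 6)
                 = F(18) - F(6)
                 = 0.872989 - 0.012819
                 = 0.860170

So there's approximately a 86.0% chance that X falls in this range.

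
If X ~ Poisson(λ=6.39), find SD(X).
2.5278

We have X ~ Poisson(λ=6.39).

For a Poisson distribution with λ=6.39:
σ = √Var(X) = 2.5278

The standard deviation is the square root of the variance.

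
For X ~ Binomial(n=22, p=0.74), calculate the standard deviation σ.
2.0574

We have X ~ Binomial(n=22, p=0.74).

For a Binomial distribution with n=22, p=0.74:
σ = √Var(X) = 2.0574

The standard deviation is the square root of the variance.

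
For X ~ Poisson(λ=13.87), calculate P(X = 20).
0.027023

We have X ~ Poisson(λ=13.87).

For a Poisson distribution, the PMF gives us the probability of each outcome.

Using the PMF formula:
P(X = 20) = 0.027023

Rounded to 4 decimal places: 0.0270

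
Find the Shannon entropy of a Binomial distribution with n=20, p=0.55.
2.2182 nats

We have X ~ Binomial(n=20, p=0.55).

The Shannon entropy measures the uncertainty or information content of the distribution.

For a Binomial distribution with n=20, p=0.55:
H(X) = 2.2182 nats

(In bits, this would be 3.2002 bits.)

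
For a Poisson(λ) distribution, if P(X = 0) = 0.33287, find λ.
λ = 1.1000

For a Poisson(λ) distribution, the PMF at 0 is:
P(X = 0) = λ^0 e^(-λ) / 0! = e^(-λ)

Given P(X = 0) = 0.33287:
e^(-λ) = 0.33287
-λ = ln(0.33287)
λ = -ln(0.33287) = 1.1000

Verification: e^(-1.1000) = 0.33287 ✓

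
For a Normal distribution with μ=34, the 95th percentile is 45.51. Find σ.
σ = 6.9976

For X ~ Normal(μ, σ), the p-th percentile satisfies x = μ + z_p × σ,
where z_p = Φ⁻¹(p) is the standard normal quantile.

Step 1: z_{0.95} = Φ⁻¹(0.95) = 1.6449

Step 2: Solve for σ:
45.51 = 34 + 1.6449 × σ
σ = (45.51 - 34) / 1.6449
σ = 11.51 / 1.6449
σ = 6.9976

Verification: μ + z × σ = 34 + 1.6449 × 6.9976 = 45.51 ✓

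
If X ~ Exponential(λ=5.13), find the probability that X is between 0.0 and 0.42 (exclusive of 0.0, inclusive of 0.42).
0.884050

We have X ~ Exponential(λ=5.13).

To find P(0.0 < X ≤ 0.42), we use:
P(0.0 < X ≤ 0.42) = P(X ≤ 0.42) - P(X ≤ 0.0)
                 = F(0.42) - F(0.0)
                 = 0.884050 - 0.000000
                 = 0.884050

So there's approximately a 88.4% chance that X falls in this range.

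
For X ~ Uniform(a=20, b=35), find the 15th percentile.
22.2500

We have X ~ Uniform(a=20, b=35).

We want to find x such that P(X ≤ x) = 0.15.

This is the 15th percentile, which means 15% of values fall below this point.

Using the inverse CDF (quantile function):
x = F⁻¹(0.15) = 22.2500

Verification: P(X ≤ 22.2500) = 0.15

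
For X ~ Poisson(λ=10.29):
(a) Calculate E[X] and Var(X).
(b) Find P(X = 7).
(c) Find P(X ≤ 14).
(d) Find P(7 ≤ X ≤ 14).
(a) E[X] = 10.2900, Var(X) = 10.2900
(b) P(X = 7) = 0.082335
(c) P(X ≤ 14) = 0.900560
(d) P(7 ≤ X ≤ 14) = 0.787670

We have X ~ Poisson(λ=10.29).

(a) Moments:
E[X] = 10.2900
Var(X) = 10.2900
σ = √Var(X) = 3.2078

(b) Point probability using PMF:
P(X = 7) = 0.082335

(c) Cumulative probability using CDF:
P(X ≤ 14) = F(14) = 0.900560

(d) Range probability:
P(7 ≤ X ≤ 14) = P(X ≤ 14) - P(X ≤ 6)
                   = F(14) - F(6)
                   = 0.900560 - 0.112890
                   = 0.787670

This means approximately 78.8% of outcomes fall in the interval [7, 14].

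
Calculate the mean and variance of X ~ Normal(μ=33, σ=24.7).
E[X] = 33.0000, Var(X) = 610.0900

We have X ~ Normal(μ=33, σ=24.7).

For a Normal distribution with μ=33, σ=24.7:

Expected value:
E[X] = 33.0000

Variance:
Var(X) = 610.0900

Standard deviation:
σ = √Var(X) = 24.7000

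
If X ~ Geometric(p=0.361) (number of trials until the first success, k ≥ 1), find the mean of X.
2.7701

We have X ~ Geometric(p=0.361) (number of trials until the first success, k ≥ 1).

For a Geometric distribution with p=0.361 (number of trials until the first success, k ≥ 1):
E[X] = 2.7701

This is the expected (average) value of X.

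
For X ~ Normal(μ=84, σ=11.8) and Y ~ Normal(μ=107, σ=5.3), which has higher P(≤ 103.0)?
X has higher probability (P(X ≤ 103.0) = 0.9463 > P(Y ≤ 103.0) = 0.2252)

Compute P(≤ 103.0) for each distribution:

X ~ Normal(μ=84, σ=11.8):
P(X ≤ 103.0) = 0.9463

Y ~ Normal(μ=107, σ=5.3):
P(Y ≤ 103.0) = 0.2252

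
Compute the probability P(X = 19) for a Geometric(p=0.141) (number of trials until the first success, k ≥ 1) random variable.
0.009143

We have X ~ Geometric(p=0.141) (number of trials until the first success, k ≥ 1).

For a Geometric distribution, the PMF gives us the probability of each outcome.

Using the PMF formula:
P(X = 19) = 0.009143

Rounded to 4 decimal places: 0.0091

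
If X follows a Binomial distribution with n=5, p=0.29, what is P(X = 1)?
0.368469

We have X ~ Binomial(n=5, p=0.29).

For a Binomial distribution, the PMF gives us the probability of each outcome.

Using the PMF formula:
P(X = 1) = 0.368469

Rounded to 4 decimal places: 0.3685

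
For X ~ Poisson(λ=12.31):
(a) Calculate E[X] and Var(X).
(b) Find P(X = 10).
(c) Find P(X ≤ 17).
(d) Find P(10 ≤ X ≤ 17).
(a) E[X] = 12.3100, Var(X) = 12.3100
(b) P(X = 10) = 0.099232
(c) P(X ≤ 17) = 0.924376
(d) P(10 ≤ X ≤ 17) = 0.708019

We have X ~ Poisson(λ=12.31).

(a) Moments:
E[X] = 12.3100
Var(X) = 12.3100
σ = √Var(X) = 3.5086

(b) Point probability using PMF:
P(X = 10) = 0.099232

(c) Cumulative probability using CDF:
P(X ≤ 17) = F(17) = 0.924376

(d) Range probability:
P(10 ≤ X ≤ 17) = P(X ≤ 17) - P(X ≤ 9)
                   = F(17) - F(9)
                   = 0.924376 - 0.216357
                   = 0.708019

This means approximately 70.8% of outcomes fall in the interval [10, 17].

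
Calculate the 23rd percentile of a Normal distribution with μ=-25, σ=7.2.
-30.3197

We have X ~ Normal(μ=-25, σ=7.2).

We want to find x such that P(X ≤ x) = 0.23.

This is the 23rd percentile, which means 23% of values fall below this point.

Using the inverse CDF (quantile function):
x = F⁻¹(0.23) = -30.3197

Verification: P(X ≤ -30.3197) = 0.23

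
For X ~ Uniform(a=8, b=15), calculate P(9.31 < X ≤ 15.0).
0.812857

We have X ~ Uniform(a=8, b=15).

To find P(9.31 < X ≤ 15.0), we use:
P(9.31 < X ≤ 15.0) = P(X ≤ 15.0) - P(X ≤ 9.31)
                 = F(15.0) - F(9.31)
                 = 1.000000 - 0.187143
                 = 0.812857

So there's approximately a 81.3% chance that X falls in this range.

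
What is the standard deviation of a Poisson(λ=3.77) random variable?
1.9416

We have X ~ Poisson(λ=3.77).

For a Poisson distribution with λ=3.77:
σ = √Var(X) = 1.9416

The standard deviation is the square root of the variance.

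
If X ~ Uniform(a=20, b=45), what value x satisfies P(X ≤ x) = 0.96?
44.0000

We have X ~ Uniform(a=20, b=45).

We want to find x such that P(X ≤ x) = 0.96.

This is the 96th percentile, which means 96% of values fall below this point.

Using the inverse CDF (quantile function):
x = F⁻¹(0.96) = 44.0000

Verification: P(X ≤ 44.0000) = 0.96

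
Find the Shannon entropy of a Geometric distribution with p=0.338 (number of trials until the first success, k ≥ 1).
1.8926 nats

We have X ~ Geometric(p=0.338) (number of trials until the first success, k ≥ 1).

The Shannon entropy measures the uncertainty or information content of the distribution.

For a Geometric distribution with p=0.338 (number of trials until the first success, k ≥ 1):
H(X) = 1.8926 nats

(In bits, this would be 2.7304 bits.)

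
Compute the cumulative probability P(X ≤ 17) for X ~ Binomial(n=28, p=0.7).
0.191327

We have X ~ Binomial(n=28, p=0.7).

The CDF gives us P(X ≤ k).

Using the CDF:
P(X ≤ 17) = 0.191327

This means there's approximately a 19.1% chance that X is at most 17.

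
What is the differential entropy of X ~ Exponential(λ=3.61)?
-0.2837 nats

We have X ~ Exponential(λ=3.61).

The differential entropy measures the uncertainty or information content of the distribution.

For an Exponential distribution with λ=3.61:
h(X) = -0.2837 nats

(In bits, this would be -0.4093 bits.)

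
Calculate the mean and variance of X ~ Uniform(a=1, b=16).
E[X] = 8.5000, Var(X) = 18.7500

We have X ~ Uniform(a=1, b=16).

For a Uniform distribution with a=1, b=16:

Expected value:
E[X] = 8.5000

Variance:
Var(X) = 18.7500

Standard deviation:
σ = √Var(X) = 4.3301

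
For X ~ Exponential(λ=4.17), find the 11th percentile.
0.0279

We have X ~ Exponential(λ=4.17).

We want to find x such that P(X ≤ x) = 0.11.

This is the 11th percentile, which means 11% of values fall below this point.

Using the inverse CDF (quantile function):
x = F⁻¹(0.11) = 0.0279

Verification: P(X ≤ 0.0279) = 0.11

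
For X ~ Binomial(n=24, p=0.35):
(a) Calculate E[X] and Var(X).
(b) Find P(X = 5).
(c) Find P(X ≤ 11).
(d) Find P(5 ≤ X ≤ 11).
(a) E[X] = 8.4000, Var(X) = 5.4600
(b) P(X = 5) = 0.062248
(c) P(X ≤ 11) = 0.905770
(d) P(5 ≤ X ≤ 11) = 0.863607

We have X ~ Binomial(n=24, p=0.35).

(a) Moments:
E[X] = 8.4000
Var(X) = 5.4600
σ = √Var(X) = 2.3367

(b) Point probability using PMF:
P(X = 5) = 0.062248

(c) Cumulative probability using CDF:
P(X ≤ 11) = F(11) = 0.905770

(d) Range probability:
P(5 ≤ X ≤ 11) = P(X ≤ 11) - P(X ≤ 4)
                   = F(11) - F(4)
                   = 0.905770 - 0.042164
                   = 0.863607

This means approximately 86.4% of outcomes fall in the interval [5, 11].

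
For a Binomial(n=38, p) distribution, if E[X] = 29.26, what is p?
p = 0.77

For a Binomial(n, p) distribution:
E[X] = n × p

Given n = 38 and E[X] = 29.26:
29.26 = 38 × p
p = 29.26 / 38 = 0.77

Verification: Binomial(38, 0.77) has E[X] = 29.26 ✓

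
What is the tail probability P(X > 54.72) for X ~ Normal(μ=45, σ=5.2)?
0.030795

We have X ~ Normal(μ=45, σ=5.2).

P(X > 54.72) = 1 - P(X ≤ 54.72)
                = 1 - F(54.72)
                = 1 - 0.969205
                = 0.030795

So there's approximately a 3.1% chance that X exceeds 54.72.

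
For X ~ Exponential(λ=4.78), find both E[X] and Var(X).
E[X] = 0.2092, Var(X) = 0.0438

We have X ~ Exponential(λ=4.78).

For an Exponential distribution with λ=4.78:

Expected value:
E[X] = 0.2092

Variance:
Var(X) = 0.0438

Standard deviation:
σ = √Var(X) = 0.2092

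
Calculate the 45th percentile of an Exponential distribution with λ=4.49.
0.1331

We have X ~ Exponential(λ=4.49).

We want to find x such that P(X ≤ x) = 0.45.

This is the 45th percentile, which means 45% of values fall below this point.

Using the inverse CDF (quantile function):
x = F⁻¹(0.45) = 0.1331

Verification: P(X ≤ 0.1331) = 0.45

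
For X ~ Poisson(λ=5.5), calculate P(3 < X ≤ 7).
0.607786

We have X ~ Poisson(λ=5.5).

To find P(3 < X ≤ 7), we use:
P(3 < X ≤ 7) = P(X ≤ 7) - P(X ≤ 3)
                 = F(7) - F(3)
                 = 0.809485 - 0.201699
                 = 0.607786

So there's approximately a 60.8% chance that X falls in this range.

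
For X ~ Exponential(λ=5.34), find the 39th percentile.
0.0926

We have X ~ Exponential(λ=5.34).

We want to find x such that P(X ≤ x) = 0.39.

This is the 39th percentile, which means 39% of values fall below this point.

Using the inverse CDF (quantile function):
x = F⁻¹(0.39) = 0.0926

Verification: P(X ≤ 0.0926) = 0.39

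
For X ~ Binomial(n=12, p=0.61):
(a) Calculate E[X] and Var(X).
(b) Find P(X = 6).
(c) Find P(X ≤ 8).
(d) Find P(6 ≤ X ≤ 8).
(a) E[X] = 7.3200, Var(X) = 2.8548
(b) P(X = 6) = 0.167509
(c) P(X ≤ 8) = 0.752761
(d) P(6 ≤ X ≤ 8) = 0.611616

We have X ~ Binomial(n=12, p=0.61).

(a) Moments:
E[X] = 7.3200
Var(X) = 2.8548
σ = √Var(X) = 1.6896

(b) Point probability using PMF:
P(X = 6) = 0.167509

(c) Cumulative probability using CDF:
P(X ≤ 8) = F(8) = 0.752761

(d) Range probability:
P(6 ≤ X ≤ 8) = P(X ≤ 8) - P(X ≤ 5)
                   = F(8) - F(5)
                   = 0.752761 - 0.141145
                   = 0.611616

This means approximately 61.2% of outcomes fall in the interval [6, 8].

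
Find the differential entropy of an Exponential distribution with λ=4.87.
-0.5831 nats

We have X ~ Exponential(λ=4.87).

The differential entropy measures the uncertainty or information content of the distribution.

For an Exponential distribution with λ=4.87:
h(X) = -0.5831 nats

(In bits, this would be -0.8412 bits.)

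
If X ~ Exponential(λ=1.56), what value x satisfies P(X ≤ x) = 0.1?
0.0675

We have X ~ Exponential(λ=1.56).

We want to find x such that P(X ≤ x) = 0.1.

This is the 10th percentile, which means 10% of values fall below this point.

Using the inverse CDF (quantile function):
x = F⁻¹(0.1) = 0.0675

Verification: P(X ≤ 0.0675) = 0.1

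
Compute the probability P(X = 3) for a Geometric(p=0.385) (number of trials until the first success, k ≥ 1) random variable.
0.145617

We have X ~ Geometric(p=0.385) (number of trials until the first success, k ≥ 1).

For a Geometric distribution, the PMF gives us the probability of each outcome.

Using the PMF formula:
P(X = 3) = 0.145617

Rounded to 4 decimal places: 0.1456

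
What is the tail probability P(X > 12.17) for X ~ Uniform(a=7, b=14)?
0.261429

We have X ~ Uniform(a=7, b=14).

P(X > 12.17) = 1 - P(X ≤ 12.17)
                = 1 - F(12.17)
                = 1 - 0.738571
                = 0.261429

So there's approximately a 26.1% chance that X exceeds 12.17.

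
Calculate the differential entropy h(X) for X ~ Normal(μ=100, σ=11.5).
3.8613 nats

We have X ~ Normal(μ=100, σ=11.5).

The differential entropy measures the uncertainty or information content of the distribution.

For a Normal distribution with μ=100, σ=11.5:
h(X) = 3.8613 nats

(In bits, this would be 5.5707 bits.)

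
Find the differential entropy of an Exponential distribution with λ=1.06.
0.9417 nats

We have X ~ Exponential(λ=1.06).

The differential entropy measures the uncertainty or information content of the distribution.

For an Exponential distribution with λ=1.06:
h(X) = 0.9417 nats

(In bits, this would be 1.3586 bits.)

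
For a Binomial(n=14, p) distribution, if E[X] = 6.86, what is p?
p = 0.49

For a Binomial(n, p) distribution:
E[X] = n × p

Given n = 14 and E[X] = 6.86:
6.86 = 14 × p
p = 6.86 / 14 = 0.49

Verification: Binomial(14, 0.49) has E[X] = 6.86 ✓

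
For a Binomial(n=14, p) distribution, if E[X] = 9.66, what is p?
p = 0.69

For a Binomial(n, p) distribution:
E[X] = n × p

Given n = 14 and E[X] = 9.66:
9.66 = 14 × p
p = 9.66 / 14 = 0.69

Verification: Binomial(14, 0.69) has E[X] = 9.66 ✓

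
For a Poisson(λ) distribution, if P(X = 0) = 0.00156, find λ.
λ = 6.4631

For a Poisson(λ) distribution, the PMF at 0 is:
P(X = 0) = λ^0 e^(-λ) / 0! = e^(-λ)

Given P(X = 0) = 0.00156:
e^(-λ) = 0.00156
-λ = ln(0.00156)
λ = -ln(0.00156) = 6.4631

Verification: e^(-6.4631) = 0.00156 ✓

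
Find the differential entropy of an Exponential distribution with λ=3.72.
-0.3137 nats

We have X ~ Exponential(λ=3.72).

The differential entropy measures the uncertainty or information content of the distribution.

For an Exponential distribution with λ=3.72:
h(X) = -0.3137 nats

(In bits, this would be -0.4526 bits.)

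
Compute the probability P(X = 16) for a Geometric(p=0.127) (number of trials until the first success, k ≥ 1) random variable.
0.016558

We have X ~ Geometric(p=0.127) (number of trials until the first success, k ≥ 1).

For a Geometric distribution, the PMF gives us the probability of each outcome.

Using the PMF formula:
P(X = 16) = 0.016558

Rounded to 4 decimal places: 0.0166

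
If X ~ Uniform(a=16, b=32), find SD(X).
4.6188

We have X ~ Uniform(a=16, b=32).

For a Uniform distribution with a=16, b=32:
σ = √Var(X) = 4.6188

The standard deviation is the square root of the variance.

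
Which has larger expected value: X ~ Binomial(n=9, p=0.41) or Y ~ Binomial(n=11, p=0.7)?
Y has larger mean (7.7000 > 3.6900)

Compute the expected value for each distribution:

X ~ Binomial(n=9, p=0.41):
E[X] = 3.6900

Y ~ Binomial(n=11, p=0.7):
E[Y] = 7.7000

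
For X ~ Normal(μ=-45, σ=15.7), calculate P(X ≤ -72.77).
0.038464

We have X ~ Normal(μ=-45, σ=15.7).

The CDF gives us P(X ≤ k).

Using the CDF:
P(X ≤ -72.77) = 0.038464

This means there's approximately a 3.8% chance that X is at most -72.77.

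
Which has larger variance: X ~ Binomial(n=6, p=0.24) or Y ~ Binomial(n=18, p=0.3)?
Y has larger variance (3.7800 > 1.0944)

Compute the variance for each distribution:

X ~ Binomial(n=6, p=0.24):
Var(X) = 1.0944

Y ~ Binomial(n=18, p=0.3):
Var(Y) = 3.7800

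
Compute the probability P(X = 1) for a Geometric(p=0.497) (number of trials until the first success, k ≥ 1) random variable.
0.497000

We have X ~ Geometric(p=0.497) (number of trials until the first success, k ≥ 1).

For a Geometric distribution, the PMF gives us the probability of each outcome.

Using the PMF formula:
P(X = 1) = 0.497000

Rounded to 4 decimal places: 0.4970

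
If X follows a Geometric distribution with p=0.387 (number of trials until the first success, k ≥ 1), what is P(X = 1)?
0.387000

We have X ~ Geometric(p=0.387) (number of trials until the first success, k ≥ 1).

For a Geometric distribution, the PMF gives us the probability of each outcome.

Using the PMF formula:
P(X = 1) = 0.387000

Rounded to 4 decimal places: 0.3870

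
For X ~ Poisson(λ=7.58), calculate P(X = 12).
0.038348

We have X ~ Poisson(λ=7.58).

For a Poisson distribution, the PMF gives us the probability of each outcome.

Using the PMF formula:
P(X = 12) = 0.038348

Rounded to 4 decimal places: 0.0383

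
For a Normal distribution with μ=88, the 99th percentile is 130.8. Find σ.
σ = 18.3979

For X ~ Normal(μ, σ), the p-th percentile satisfies x = μ + z_p × σ,
where z_p = Φ⁻¹(p) is the standard normal quantile.

Step 1: z_{0.99} = Φ⁻¹(0.99) = 2.3263

Step 2: Solve for σ:
130.8 = 88 + 2.3263 × σ
σ = (130.8 - 88) / 2.3263
σ = 42.80 / 2.3263
σ = 18.3979

Verification: μ + z × σ = 88 + 2.3263 × 18.3979 = 130.80 ✓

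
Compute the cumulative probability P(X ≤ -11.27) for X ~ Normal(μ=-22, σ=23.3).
0.677427

We have X ~ Normal(μ=-22, σ=23.3).

The CDF gives us P(X ≤ k).

Using the CDF:
P(X ≤ -11.27) = 0.677427

This means there's approximately a 67.7% chance that X is at most -11.27.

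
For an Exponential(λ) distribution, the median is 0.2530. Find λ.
λ = 2.7397

For X ~ Exponential(λ), the CDF is F(x) = 1 - e^(-λx).
The median m satisfies F(m) = 0.5:
1 - e^(-λm) = 0.5
e^(-λm) = 0.5
λm = ln(2)
m = ln(2) / λ

Given m = 0.2530:
λ = ln(2) / 0.2530 = 0.693147 / 0.2530 = 2.7397

Verification: ln(2) / 2.7397 = 0.2530 ✓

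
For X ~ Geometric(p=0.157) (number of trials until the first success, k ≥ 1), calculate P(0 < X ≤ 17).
0.945164

We have X ~ Geometric(p=0.157) (number of trials until the first success, k ≥ 1).

To find P(0 < X ≤ 17), we use:
P(0 < X ≤ 17) = P(X ≤ 17) - P(X ≤ 0)
                 = F(17) - F(0)
                 = 0.945164 - 0.000000
                 = 0.945164

So there's approximately a 94.5% chance that X falls in this range.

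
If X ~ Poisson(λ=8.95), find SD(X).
2.9917

We have X ~ Poisson(λ=8.95).

For a Poisson distribution with λ=8.95:
σ = √Var(X) = 2.9917

The standard deviation is the square root of the variance.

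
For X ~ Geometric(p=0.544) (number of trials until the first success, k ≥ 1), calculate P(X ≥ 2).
0.456000

We have X ~ Geometric(p=0.544) (number of trials until the first success, k ≥ 1).

For discrete distributions, P(X ≥ 2) = 1 - P(X ≤ 1).

P(X ≤ 1) = 0.544000
P(X ≥ 2) = 1 - 0.544000 = 0.456000

So there's approximately a 45.6% chance that X is at least 2.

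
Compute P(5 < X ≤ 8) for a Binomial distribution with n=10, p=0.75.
0.677848

We have X ~ Binomial(n=10, p=0.75).

To find P(5 < X ≤ 8), we use:
P(5 < X ≤ 8) = P(X ≤ 8) - P(X ≤ 5)
                 = F(8) - F(5)
                 = 0.755975 - 0.078127
                 = 0.677848

So there's approximately a 67.8% chance that X falls in this range.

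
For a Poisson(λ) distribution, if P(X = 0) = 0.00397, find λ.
λ = 5.5290

For a Poisson(λ) distribution, the PMF at 0 is:
P(X = 0) = λ^0 e^(-λ) / 0! = e^(-λ)

Given P(X = 0) = 0.00397:
e^(-λ) = 0.00397
-λ = ln(0.00397)
λ = -ln(0.00397) = 5.5290

Verification: e^(-5.5290) = 0.00397 ✓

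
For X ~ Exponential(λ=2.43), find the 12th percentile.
0.0526

We have X ~ Exponential(λ=2.43).

We want to find x such that P(X ≤ x) = 0.12.

This is the 12th percentile, which means 12% of values fall below this point.

Using the inverse CDF (quantile function):
x = F⁻¹(0.12) = 0.0526

Verification: P(X ≤ 0.0526) = 0.12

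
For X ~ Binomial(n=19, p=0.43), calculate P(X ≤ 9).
0.732832

We have X ~ Binomial(n=19, p=0.43).

The CDF gives us P(X ≤ k).

Using the CDF:
P(X ≤ 9) = 0.732832

This means there's approximately a 73.3% chance that X is at most 9.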